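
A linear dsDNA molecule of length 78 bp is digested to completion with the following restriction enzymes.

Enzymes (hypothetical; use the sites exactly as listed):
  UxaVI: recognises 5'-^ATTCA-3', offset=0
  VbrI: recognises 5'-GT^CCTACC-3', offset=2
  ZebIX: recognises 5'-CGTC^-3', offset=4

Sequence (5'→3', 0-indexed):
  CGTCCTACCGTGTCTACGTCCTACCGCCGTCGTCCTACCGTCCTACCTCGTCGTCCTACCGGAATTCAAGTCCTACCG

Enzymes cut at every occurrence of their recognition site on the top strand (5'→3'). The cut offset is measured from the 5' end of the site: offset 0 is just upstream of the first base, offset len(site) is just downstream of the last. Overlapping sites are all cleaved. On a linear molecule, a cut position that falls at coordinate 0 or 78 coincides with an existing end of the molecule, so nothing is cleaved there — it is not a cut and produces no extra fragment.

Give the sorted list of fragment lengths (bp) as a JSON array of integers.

Site scan:
  UxaVI ATTCA/0: at [63] ⇒ [63]
  VbrI GTCCTACC/2: at [1, 17, 31, 39, 52, 69] ⇒ [3, 19, 33, 41, 54, 71]
  ZebIX CGTC/4: at [0, 16, 27, 30, 38, 48, 51] ⇒ [4, 20, 31, 34, 42, 52, 55]

Pooled cuts: [3, 4, 19, 20, 31, 33, 34, 41, 42, 52, 54, 55, 63, 71]

Fragment lengths:
  [0,3): 3 bp
  [3,4): 1 bp
  [4,19): 15 bp
  [19,20): 1 bp
  [20,31): 11 bp
  [31,33): 2 bp
  [33,34): 1 bp
  [34,41): 7 bp
  [41,42): 1 bp
  [42,52): 10 bp
  [52,54): 2 bp
  [54,55): 1 bp
  [55,63): 8 bp
  [63,71): 8 bp
  [71,78): 7 bp

[1,1,1,1,1,2,2,3,7,7,8,8,10,11,15]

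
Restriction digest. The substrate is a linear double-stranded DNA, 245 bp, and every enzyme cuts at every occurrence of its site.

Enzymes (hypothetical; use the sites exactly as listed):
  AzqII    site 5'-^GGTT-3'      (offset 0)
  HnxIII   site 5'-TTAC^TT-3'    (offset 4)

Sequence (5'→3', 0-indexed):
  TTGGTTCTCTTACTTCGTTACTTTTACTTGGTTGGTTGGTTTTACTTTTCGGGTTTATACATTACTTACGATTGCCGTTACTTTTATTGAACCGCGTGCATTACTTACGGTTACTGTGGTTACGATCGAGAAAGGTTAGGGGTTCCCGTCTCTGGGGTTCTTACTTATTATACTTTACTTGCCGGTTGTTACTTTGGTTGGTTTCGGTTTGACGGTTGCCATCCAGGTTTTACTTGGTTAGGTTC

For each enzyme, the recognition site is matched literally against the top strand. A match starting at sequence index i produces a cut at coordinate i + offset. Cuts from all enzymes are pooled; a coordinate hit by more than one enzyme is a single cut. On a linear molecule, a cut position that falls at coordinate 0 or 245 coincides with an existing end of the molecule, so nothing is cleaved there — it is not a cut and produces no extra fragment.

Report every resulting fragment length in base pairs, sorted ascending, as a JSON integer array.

Per-enzyme occurrences:
  AzqII (GGTT, off=0): starts [2, 29, 33, 37, 51, 108, 117, 133, 140, 155, 183, 195, 199, 205, 213, 225, 235, 240] → cuts [2, 29, 33, 37, 51, 108, 117, 133, 140, 155, 183, 195, 199, 205, 213, 225, 235, 240]
  HnxIII (TTACTT, off=4): starts [9, 17, 23, 41, 61, 77, 100, 160, 174, 188, 229] → cuts [13, 21, 27, 45, 65, 81, 104, 164, 178, 192, 233]

All cut coordinates (distinct, sorted): [2, 13, 21, 27, 29, 33, 37, 45, 51, 65, 81, 104, 108, 117, 133, 140, 155, 164, 178, 183, 192, 195, 199, 205, 213, 225, 233, 235, 240]

Fragments:
  [0,2): 2 bp
  [2,13): 11 bp
  [13,21): 8 bp
  [21,27): 6 bp
  [27,29): 2 bp
  [29,33): 4 bp
  [33,37): 4 bp
  [37,45): 8 bp
  [45,51): 6 bp
  [51,65): 14 bp
  [65,81): 16 bp
  [81,104): 23 bp
  [104,108): 4 bp
  [108,117): 9 bp
  [117,133): 16 bp
  [133,140): 7 bp
  [140,155): 15 bp
  [155,164): 9 bp
  [164,178): 14 bp
  [178,183): 5 bp
  [183,192): 9 bp
  [192,195): 3 bp
  [195,199): 4 bp
  [199,205): 6 bp
  [205,213): 8 bp
  [213,225): 12 bp
  [225,233): 8 bp
  [233,235): 2 bp
  [235,240): 5 bp
  [240,245): 5 bp

[2,2,2,3,4,4,4,4,5,5,5,6,6,6,7,8,8,8,8,9,9,9,11,12,14,14,15,16,16,23]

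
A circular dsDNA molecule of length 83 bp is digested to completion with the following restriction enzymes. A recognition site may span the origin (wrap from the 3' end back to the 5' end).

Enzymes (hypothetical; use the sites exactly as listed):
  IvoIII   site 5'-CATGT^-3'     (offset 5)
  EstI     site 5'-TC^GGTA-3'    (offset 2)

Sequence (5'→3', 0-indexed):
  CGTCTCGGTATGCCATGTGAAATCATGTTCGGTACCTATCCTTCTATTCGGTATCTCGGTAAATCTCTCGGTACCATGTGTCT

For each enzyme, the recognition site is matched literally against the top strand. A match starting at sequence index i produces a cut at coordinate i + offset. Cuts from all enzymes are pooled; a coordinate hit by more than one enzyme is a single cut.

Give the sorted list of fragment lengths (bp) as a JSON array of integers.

[2,8,10,10,10,12,12,19]

Site scan:
  IvoIII (CATGT, off=5): starts [13, 23, 74] → cuts [18, 28, 79]
  EstI (TCGGTA, off=2): starts [4, 28, 47, 55, 67] → cuts [6, 30, 49, 57, 69]

All cut coordinates (distinct, sorted): [6, 18, 28, 30, 49, 57, 69, 79]

Fragments:
  6→18: 12 bp
  18→28: 10 bp
  28→30: 2 bp
  30→49: 19 bp
  49→57: 8 bp
  57→69: 12 bp
  69→79: 10 bp
  79→6 (wrap): 83-79+6 = 10 bp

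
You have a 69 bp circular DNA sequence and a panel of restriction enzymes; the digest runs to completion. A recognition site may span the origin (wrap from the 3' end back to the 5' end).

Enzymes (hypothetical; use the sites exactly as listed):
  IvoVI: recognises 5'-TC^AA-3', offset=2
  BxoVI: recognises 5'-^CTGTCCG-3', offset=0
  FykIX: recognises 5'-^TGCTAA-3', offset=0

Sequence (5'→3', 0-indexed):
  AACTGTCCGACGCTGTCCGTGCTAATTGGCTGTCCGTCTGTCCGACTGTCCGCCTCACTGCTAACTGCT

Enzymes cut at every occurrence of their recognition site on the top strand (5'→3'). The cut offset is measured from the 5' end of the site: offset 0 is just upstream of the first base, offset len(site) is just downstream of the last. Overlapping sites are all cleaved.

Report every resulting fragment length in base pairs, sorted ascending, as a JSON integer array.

[6,7,7,8,8,10,10,13]

Site scan:
  IvoVI (TCAA, off=2): no sites
  BxoVI (CTGTCCG, off=0): starts [2, 12, 29, 37, 45] → cuts [2, 12, 29, 37, 45]
  FykIX (TGCTAA, off=0): starts [19, 58, 65] → cuts [19, 58, 65]

Pooled cuts: [2, 12, 19, 29, 37, 45, 58, 65]

Fragments:
  2→12: 10 bp
  12→19: 7 bp
  19→29: 10 bp
  29→37: 8 bp
  37→45: 8 bp
  45→58: 13 bp
  58→65: 7 bp
  65→2 (wrap): 69-65+2 = 6 bp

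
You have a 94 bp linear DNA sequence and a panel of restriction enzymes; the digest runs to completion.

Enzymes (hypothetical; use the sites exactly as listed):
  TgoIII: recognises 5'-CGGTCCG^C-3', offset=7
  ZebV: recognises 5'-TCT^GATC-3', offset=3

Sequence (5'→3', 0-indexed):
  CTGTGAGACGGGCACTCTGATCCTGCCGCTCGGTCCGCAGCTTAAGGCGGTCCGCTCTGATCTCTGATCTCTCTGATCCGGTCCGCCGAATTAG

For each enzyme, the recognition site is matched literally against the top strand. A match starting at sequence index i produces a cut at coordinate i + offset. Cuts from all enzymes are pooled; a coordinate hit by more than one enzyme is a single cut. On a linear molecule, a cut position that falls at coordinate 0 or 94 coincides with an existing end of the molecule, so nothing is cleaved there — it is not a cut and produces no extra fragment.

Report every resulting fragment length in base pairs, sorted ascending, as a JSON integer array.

Site scan:
  TgoIII (CGGTCCGC, off=7): starts [30, 47, 78] → cuts [37, 54, 85]
  ZebV (TCTGATC, off=3): starts [15, 55, 62, 71] → cuts [18, 58, 65, 74]

Pooled cuts: [18, 37, 54, 58, 65, 74, 85]

Fragment lengths:
  [0,18): 18 bp
  [18,37): 19 bp
  [37,54): 17 bp
  [54,58): 4 bp
  [58,65): 7 bp
  [65,74): 9 bp
  [74,85): 11 bp
  [85,94): 9 bp

[4,7,9,9,11,17,18,19]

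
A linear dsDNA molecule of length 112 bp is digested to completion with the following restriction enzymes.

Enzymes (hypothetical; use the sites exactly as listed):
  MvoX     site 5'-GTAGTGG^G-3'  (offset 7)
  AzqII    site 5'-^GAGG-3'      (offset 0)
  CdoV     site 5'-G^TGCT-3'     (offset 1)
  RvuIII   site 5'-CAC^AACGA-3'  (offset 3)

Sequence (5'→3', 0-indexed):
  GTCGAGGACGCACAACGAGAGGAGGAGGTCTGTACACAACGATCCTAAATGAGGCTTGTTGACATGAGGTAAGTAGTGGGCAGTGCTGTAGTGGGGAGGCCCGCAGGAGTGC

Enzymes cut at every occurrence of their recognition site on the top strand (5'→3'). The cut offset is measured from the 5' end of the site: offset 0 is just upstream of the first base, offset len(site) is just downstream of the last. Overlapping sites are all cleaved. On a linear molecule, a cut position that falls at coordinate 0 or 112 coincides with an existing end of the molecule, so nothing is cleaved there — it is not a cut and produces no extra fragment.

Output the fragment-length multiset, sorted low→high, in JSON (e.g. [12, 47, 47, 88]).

[1,3,3,3,4,5,10,11,13,13,14,15,17]

Scan for sites:
  MvoX (GTAGTGGG, off=7): starts [72, 87] → cuts [79, 94]
  AzqII (GAGG, off=0): starts [3, 18, 21, 24, 50, 65, 95] → cuts [3, 18, 21, 24, 50, 65, 95]
  CdoV (GTGCT, off=1): starts [82] → cuts [83]
  RvuIII (CACAACGA, off=3): starts [10, 34] → cuts [13, 37]

All cut coordinates (distinct, sorted): [3, 13, 18, 21, 24, 37, 50, 65, 79, 83, 94, 95]

Fragment lengths:
  [0,3): 3 bp
  [3,13): 10 bp
  [13,18): 5 bp
  [18,21): 3 bp
  [21,24): 3 bp
  [24,37): 13 bp
  [37,50): 13 bp
  [50,65): 15 bp
  [65,79): 14 bp
  [79,83): 4 bp
  [83,94): 11 bp
  [94,95): 1 bp
  [95,112): 17 bp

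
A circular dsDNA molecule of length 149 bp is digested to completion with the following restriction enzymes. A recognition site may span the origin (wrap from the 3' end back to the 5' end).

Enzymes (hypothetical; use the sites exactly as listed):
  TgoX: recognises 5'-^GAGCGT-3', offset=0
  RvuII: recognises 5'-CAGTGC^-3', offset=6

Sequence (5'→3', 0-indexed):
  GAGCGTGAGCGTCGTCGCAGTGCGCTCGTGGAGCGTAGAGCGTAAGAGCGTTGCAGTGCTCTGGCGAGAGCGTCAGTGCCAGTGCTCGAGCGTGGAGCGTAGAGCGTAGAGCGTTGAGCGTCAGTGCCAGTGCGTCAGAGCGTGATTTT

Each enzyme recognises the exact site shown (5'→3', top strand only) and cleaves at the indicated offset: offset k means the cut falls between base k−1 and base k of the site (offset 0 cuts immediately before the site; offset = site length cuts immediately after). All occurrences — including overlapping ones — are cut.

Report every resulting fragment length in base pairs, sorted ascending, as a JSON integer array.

Per-enzyme occurrences:
  TgoX (GAGCGT, off=0): starts [0, 6, 30, 37, 45, 67, 87, 94, 101, 108, 115, 137] → cuts [0, 6, 30, 37, 45, 67, 87, 94, 101, 108, 115, 137]
  RvuII (CAGTGC, off=6): starts [17, 53, 73, 79, 121, 127] → cuts [23, 59, 79, 85, 127, 133]

Pooled cuts: [0, 6, 23, 30, 37, 45, 59, 67, 79, 85, 87, 94, 101, 108, 115, 127, 133, 137]

Fragment lengths:
  0→6: 6 bp
  6→23: 17 bp
  23→30: 7 bp
  30→37: 7 bp
  37→45: 8 bp
  45→59: 14 bp
  59→67: 8 bp
  67→79: 12 bp
  79→85: 6 bp
  85→87: 2 bp
  87→94: 7 bp
  94→101: 7 bp
  101→108: 7 bp
  108→115: 7 bp
  115→127: 12 bp
  127→133: 6 bp
  133→137: 4 bp
  137→0 (wrap): 149-137+0 = 12 bp

[2,4,6,6,6,7,7,7,7,7,7,8,8,12,12,12,14,17]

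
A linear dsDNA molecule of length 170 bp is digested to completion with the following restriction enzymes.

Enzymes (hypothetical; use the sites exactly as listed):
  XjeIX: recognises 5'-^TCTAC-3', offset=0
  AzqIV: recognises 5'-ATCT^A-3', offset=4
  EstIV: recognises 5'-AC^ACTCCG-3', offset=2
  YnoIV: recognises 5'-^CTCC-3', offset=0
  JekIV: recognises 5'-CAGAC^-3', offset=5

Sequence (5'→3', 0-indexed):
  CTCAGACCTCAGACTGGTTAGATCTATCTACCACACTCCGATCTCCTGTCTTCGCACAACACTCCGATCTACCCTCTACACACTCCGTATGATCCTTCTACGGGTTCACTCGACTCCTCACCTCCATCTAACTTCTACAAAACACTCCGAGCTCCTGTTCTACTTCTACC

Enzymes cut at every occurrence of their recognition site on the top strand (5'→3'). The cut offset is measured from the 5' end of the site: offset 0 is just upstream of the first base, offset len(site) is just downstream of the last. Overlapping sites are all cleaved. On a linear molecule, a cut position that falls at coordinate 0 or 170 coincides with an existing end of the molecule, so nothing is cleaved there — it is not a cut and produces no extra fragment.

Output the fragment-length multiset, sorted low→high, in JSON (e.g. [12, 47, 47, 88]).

Per-enzyme occurrences:
  XjeIX TCTAC/0: at [26, 67, 74, 96, 133, 158, 164] ⇒ [26, 67, 74, 96, 133, 158, 164]
  AzqIV ATCTA/4: at [21, 25, 66, 125] ⇒ [25, 29, 70, 129]
  EstIV ACACTCCG/2: at [32, 58, 79, 141] ⇒ [34, 60, 81, 143]
  YnoIV CTCC/0: at [35, 42, 61, 82, 113, 121, 144, 151] ⇒ [35, 42, 61, 82, 113, 121, 144, 151]
  JekIV CAGAC/5: at [2, 9] ⇒ [7, 14]

Pooled cuts: [7, 14, 25, 26, 29, 34, 35, 42, 60, 61, 67, 70, 74, 81, 82, 96, 113, 121, 129, 133, 143, 144, 151, 158, 164]

Fragments:
  [0,7): 7 bp
  [7,14): 7 bp
  [14,25): 11 bp
  [25,26): 1 bp
  [26,29): 3 bp
  [29,34): 5 bp
  [34,35): 1 bp
  [35,42): 7 bp
  [42,60): 18 bp
  [60,61): 1 bp
  [61,67): 6 bp
  [67,70): 3 bp
  [70,74): 4 bp
  [74,81): 7 bp
  [81,82): 1 bp
  [82,96): 14 bp
  [96,113): 17 bp
  [113,121): 8 bp
  [121,129): 8 bp
  [129,133): 4 bp
  [133,143): 10 bp
  [143,144): 1 bp
  [144,151): 7 bp
  [151,158): 7 bp
  [158,164): 6 bp
  [164,170): 6 bp

[1,1,1,1,1,3,3,4,4,5,6,6,6,7,7,7,7,7,7,8,8,10,11,14,17,18]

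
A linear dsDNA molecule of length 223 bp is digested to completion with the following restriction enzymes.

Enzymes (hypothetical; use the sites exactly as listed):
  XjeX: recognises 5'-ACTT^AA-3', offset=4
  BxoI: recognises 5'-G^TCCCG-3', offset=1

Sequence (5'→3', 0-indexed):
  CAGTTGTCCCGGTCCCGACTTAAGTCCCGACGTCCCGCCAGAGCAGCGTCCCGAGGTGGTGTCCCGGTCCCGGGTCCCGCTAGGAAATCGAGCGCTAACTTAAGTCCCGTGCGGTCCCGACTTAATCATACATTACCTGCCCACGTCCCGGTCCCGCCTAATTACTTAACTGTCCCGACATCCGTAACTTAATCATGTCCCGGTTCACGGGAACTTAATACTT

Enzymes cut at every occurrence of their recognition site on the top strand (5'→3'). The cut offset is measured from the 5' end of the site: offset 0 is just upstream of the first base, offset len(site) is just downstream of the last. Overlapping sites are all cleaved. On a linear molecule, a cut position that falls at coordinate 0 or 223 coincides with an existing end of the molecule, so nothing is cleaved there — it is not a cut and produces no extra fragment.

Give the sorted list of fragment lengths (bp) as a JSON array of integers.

Per-enzyme occurrences:
  XjeX (ACTTAA, off=4): starts [17, 97, 119, 163, 186, 212] → cuts [21, 101, 123, 167, 190, 216]
  BxoI (GTCCCG, off=1): starts [5, 11, 23, 31, 47, 60, 66, 73, 103, 113, 144, 150, 171, 196] → cuts [6, 12, 24, 32, 48, 61, 67, 74, 104, 114, 145, 151, 172, 197]

Pooled cuts: [6, 12, 21, 24, 32, 48, 61, 67, 74, 101, 104, 114, 123, 145, 151, 167, 172, 190, 197, 216]

Fragments:
  [0,6): 6 bp
  [6,12): 6 bp
  [12,21): 9 bp
  [21,24): 3 bp
  [24,32): 8 bp
  [32,48): 16 bp
  [48,61): 13 bp
  [61,67): 6 bp
  [67,74): 7 bp
  [74,101): 27 bp
  [101,104): 3 bp
  [104,114): 10 bp
  [114,123): 9 bp
  [123,145): 22 bp
  [145,151): 6 bp
  [151,167): 16 bp
  [167,172): 5 bp
  [172,190): 18 bp
  [190,197): 7 bp
  [197,216): 19 bp
  [216,223): 7 bp

[3,3,5,6,6,6,6,7,7,7,8,9,9,10,13,16,16,18,19,22,27]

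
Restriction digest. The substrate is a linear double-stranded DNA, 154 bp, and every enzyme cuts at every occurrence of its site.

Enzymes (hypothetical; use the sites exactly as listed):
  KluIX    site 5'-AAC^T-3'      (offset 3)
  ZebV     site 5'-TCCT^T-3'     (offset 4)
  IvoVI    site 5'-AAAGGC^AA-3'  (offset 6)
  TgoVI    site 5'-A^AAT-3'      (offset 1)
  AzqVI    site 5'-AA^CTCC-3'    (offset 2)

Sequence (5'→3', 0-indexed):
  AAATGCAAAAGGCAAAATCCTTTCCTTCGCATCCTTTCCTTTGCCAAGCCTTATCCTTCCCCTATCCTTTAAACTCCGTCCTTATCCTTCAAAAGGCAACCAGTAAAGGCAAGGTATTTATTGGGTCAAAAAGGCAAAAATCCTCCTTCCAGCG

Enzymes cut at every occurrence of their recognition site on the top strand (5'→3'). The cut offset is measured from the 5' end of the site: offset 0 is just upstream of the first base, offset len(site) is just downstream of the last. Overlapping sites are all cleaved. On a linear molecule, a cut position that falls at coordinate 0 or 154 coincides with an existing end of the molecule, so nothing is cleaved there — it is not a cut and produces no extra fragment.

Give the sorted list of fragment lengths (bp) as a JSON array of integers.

[1,1,2,3,5,5,5,6,6,7,8,9,9,9,11,12,13,17,25]

Site scan:
  KluIX AACT/3: at [71] ⇒ [74]
  ZebV TCCTT/4: at [17, 22, 31, 36, 53, 64, 78, 84, 143] ⇒ [21, 26, 35, 40, 57, 68, 82, 88, 147]
  IvoVI AAAGGCAA/6: at [7, 91, 104, 129] ⇒ [13, 97, 110, 135]
  TgoVI AAAT/1: at [0, 14, 137] ⇒ [1, 15, 138]
  AzqVI AACTCC/2: at [71] ⇒ [73]

Pooled cuts: [1, 13, 15, 21, 26, 35, 40, 57, 68, 73, 74, 82, 88, 97, 110, 135, 138, 147]

Fragments:
  [0,1): 1 bp
  [1,13): 12 bp
  [13,15): 2 bp
  [15,21): 6 bp
  [21,26): 5 bp
  [26,35): 9 bp
  [35,40): 5 bp
  [40,57): 17 bp
  [57,68): 11 bp
  [68,73): 5 bp
  [73,74): 1 bp
  [74,82): 8 bp
  [82,88): 6 bp
  [88,97): 9 bp
  [97,110): 13 bp
  [110,135): 25 bp
  [135,138): 3 bp
  [138,147): 9 bp
  [147,154): 7 bp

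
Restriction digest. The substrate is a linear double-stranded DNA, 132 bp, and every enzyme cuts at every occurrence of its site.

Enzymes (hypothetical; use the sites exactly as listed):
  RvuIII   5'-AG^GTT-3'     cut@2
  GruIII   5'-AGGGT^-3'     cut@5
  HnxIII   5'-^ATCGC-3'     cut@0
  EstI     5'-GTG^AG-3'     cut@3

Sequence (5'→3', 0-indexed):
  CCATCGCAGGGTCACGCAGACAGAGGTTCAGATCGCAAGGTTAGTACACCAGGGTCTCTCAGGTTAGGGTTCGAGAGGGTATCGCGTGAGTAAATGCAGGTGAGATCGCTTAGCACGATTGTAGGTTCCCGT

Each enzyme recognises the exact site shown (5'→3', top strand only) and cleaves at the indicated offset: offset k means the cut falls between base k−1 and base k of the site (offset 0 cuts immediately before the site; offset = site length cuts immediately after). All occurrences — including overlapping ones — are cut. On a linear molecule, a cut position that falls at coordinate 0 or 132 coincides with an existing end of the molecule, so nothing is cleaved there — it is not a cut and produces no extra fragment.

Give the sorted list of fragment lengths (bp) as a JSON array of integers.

[2,2,6,7,8,8,8,8,10,10,13,14,16,20]

Site scan:
  RvuIII (AGGTT, off=2): starts [23, 37, 60, 122] → cuts [25, 39, 62, 124]
  GruIII (AGGGT, off=5): starts [7, 50, 65, 75] → cuts [12, 55, 70, 80]
  HnxIII (ATCGC, off=0): starts [2, 31, 80, 104] → cuts [2, 31, 80, 104]
  EstI (GTGAG, off=3): starts [85, 99] → cuts [88, 102]

All cut coordinates (distinct, sorted): [2, 12, 25, 31, 39, 55, 62, 70, 80, 88, 102, 104, 124]

Fragment lengths:
  [0,2): 2 bp
  [2,12): 10 bp
  [12,25): 13 bp
  [25,31): 6 bp
  [31,39): 8 bp
  [39,55): 16 bp
  [55,62): 7 bp
  [62,70): 8 bp
  [70,80): 10 bp
  [80,88): 8 bp
  [88,102): 14 bp
  [102,104): 2 bp
  [104,124): 20 bp
  [124,132): 8 bp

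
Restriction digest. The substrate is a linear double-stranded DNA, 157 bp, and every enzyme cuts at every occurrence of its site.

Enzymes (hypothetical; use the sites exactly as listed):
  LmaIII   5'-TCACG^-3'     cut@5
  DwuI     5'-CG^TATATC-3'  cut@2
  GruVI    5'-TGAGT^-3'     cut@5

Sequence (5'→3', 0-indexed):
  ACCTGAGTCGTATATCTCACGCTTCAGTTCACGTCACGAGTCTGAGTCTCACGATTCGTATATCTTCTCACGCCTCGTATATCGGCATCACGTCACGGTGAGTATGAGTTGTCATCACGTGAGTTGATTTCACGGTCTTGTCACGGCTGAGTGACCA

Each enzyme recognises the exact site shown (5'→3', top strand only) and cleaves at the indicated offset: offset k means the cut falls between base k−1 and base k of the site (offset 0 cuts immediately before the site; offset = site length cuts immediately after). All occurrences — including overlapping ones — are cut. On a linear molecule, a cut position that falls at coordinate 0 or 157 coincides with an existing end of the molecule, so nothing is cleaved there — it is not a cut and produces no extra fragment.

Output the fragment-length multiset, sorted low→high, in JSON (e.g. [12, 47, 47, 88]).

[2,5,5,5,5,5,5,6,6,6,7,8,9,10,10,11,11,12,14,15]

Scan for sites:
  LmaIII TCACG/5: at [16, 28, 33, 48, 67, 87, 92, 114, 129, 140] ⇒ [21, 33, 38, 53, 72, 92, 97, 119, 134, 145]
  DwuI CGTATATC/2: at [8, 56, 75] ⇒ [10, 58, 77]
  GruVI TGAGT/5: at [3, 42, 98, 104, 119, 147] ⇒ [8, 47, 103, 109, 124, 152]

All cut coordinates (distinct, sorted): [8, 10, 21, 33, 38, 47, 53, 58, 72, 77, 92, 97, 103, 109, 119, 124, 134, 145, 152]

Fragments:
  [0,8): 8 bp
  [8,10): 2 bp
  [10,21): 11 bp
  [21,33): 12 bp
  [33,38): 5 bp
  [38,47): 9 bp
  [47,53): 6 bp
  [53,58): 5 bp
  [58,72): 14 bp
  [72,77): 5 bp
  [77,92): 15 bp
  [92,97): 5 bp
  [97,103): 6 bp
  [103,109): 6 bp
  [109,119): 10 bp
  [119,124): 5 bp
  [124,134): 10 bp
  [134,145): 11 bp
  [145,152): 7 bp
  [152,157): 5 bp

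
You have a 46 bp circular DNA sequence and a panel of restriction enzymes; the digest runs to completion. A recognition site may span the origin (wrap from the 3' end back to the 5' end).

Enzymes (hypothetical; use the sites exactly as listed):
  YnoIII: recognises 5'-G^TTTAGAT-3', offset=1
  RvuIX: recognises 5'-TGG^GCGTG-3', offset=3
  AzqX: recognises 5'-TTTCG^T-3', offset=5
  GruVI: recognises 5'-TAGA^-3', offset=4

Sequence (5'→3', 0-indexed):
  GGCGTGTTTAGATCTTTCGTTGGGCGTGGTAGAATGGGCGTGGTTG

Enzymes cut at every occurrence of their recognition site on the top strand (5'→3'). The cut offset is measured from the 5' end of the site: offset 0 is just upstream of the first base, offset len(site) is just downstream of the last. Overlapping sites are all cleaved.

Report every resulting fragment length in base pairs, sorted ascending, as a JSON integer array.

Site scan:
  YnoIII GTTTAGAT/1: at [5] ⇒ [6]
  RvuIX TGGGCGTG/3: at [20, 34, 44] ⇒ [1, 23, 37]
  AzqX TTTCGT/5: at [14] ⇒ [19]
  GruVI TAGA/4: at [8, 29] ⇒ [12, 33]

All cut coordinates (distinct, sorted): [1, 6, 12, 19, 23, 33, 37]

Fragments:
  1→6: 5 bp
  6→12: 6 bp
  12→19: 7 bp
  19→23: 4 bp
  23→33: 10 bp
  33→37: 4 bp
  37→1 (wrap): 46-37+1 = 10 bp

[4,4,5,6,7,10,10]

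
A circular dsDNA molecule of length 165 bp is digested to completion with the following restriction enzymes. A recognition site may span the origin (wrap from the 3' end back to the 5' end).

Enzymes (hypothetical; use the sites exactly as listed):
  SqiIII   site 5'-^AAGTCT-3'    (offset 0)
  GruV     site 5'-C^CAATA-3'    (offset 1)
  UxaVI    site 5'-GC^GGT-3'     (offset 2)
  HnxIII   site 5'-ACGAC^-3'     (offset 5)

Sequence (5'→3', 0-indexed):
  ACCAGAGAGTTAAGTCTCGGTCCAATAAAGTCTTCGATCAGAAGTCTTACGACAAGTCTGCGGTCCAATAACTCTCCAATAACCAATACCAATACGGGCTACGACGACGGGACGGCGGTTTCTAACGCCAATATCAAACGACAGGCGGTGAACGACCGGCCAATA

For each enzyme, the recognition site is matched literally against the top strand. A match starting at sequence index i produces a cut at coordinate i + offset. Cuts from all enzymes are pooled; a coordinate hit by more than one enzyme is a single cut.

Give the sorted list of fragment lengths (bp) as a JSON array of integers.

[3,4,4,4,5,6,7,8,8,10,11,11,12,12,14,14,16,16]

Site scan:
  SqiIII AAGTCT/0: at [11, 27, 41, 53] ⇒ [11, 27, 41, 53]
  GruV CCAATA/1: at [21, 64, 75, 82, 88, 127, 159] ⇒ [22, 65, 76, 83, 89, 128, 160]
  UxaVI GCGGT/2: at [59, 114, 144] ⇒ [61, 116, 146]
  HnxIII ACGAC/5: at [48, 100, 103, 137, 151] ⇒ [53, 105, 108, 142, 156]

Pooled cuts: [11, 22, 27, 41, 53, 61, 65, 76, 83, 89, 105, 108, 116, 128, 142, 146, 156, 160]

Fragments:
  11→22: 11 bp
  22→27: 5 bp
  27→41: 14 bp
  41→53: 12 bp
  53→61: 8 bp
  61→65: 4 bp
  65→76: 11 bp
  76→83: 7 bp
  83→89: 6 bp
  89→105: 16 bp
  105→108: 3 bp
  108→116: 8 bp
  116→128: 12 bp
  128→142: 14 bp
  142→146: 4 bp
  146→156: 10 bp
  156→160: 4 bp
  160→11 (wrap): 165-160+11 = 16 bp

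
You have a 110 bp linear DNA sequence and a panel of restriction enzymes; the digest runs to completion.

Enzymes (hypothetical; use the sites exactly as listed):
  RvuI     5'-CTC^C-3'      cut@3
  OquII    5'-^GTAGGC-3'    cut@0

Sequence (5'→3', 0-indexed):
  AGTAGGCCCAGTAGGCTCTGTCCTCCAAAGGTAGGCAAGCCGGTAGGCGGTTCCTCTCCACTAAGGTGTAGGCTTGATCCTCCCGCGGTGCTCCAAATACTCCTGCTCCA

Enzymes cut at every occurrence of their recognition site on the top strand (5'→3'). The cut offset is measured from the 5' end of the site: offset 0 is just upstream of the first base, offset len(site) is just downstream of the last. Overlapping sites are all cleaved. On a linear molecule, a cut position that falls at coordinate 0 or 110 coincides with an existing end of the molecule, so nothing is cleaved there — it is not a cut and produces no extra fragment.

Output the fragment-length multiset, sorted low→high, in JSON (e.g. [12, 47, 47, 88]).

[1,2,5,6,9,9,9,11,12,15,15,16]

Site scan:
  RvuI CTCC/3: at [22, 55, 79, 90, 99, 105] ⇒ [25, 58, 82, 93, 102, 108]
  OquII GTAGGC/0: at [1, 10, 30, 42, 67] ⇒ [1, 10, 30, 42, 67]

All cut coordinates (distinct, sorted): [1, 10, 25, 30, 42, 58, 67, 82, 93, 102, 108]

Fragments:
  [0,1): 1 bp
  [1,10): 9 bp
  [10,25): 15 bp
  [25,30): 5 bp
  [30,42): 12 bp
  [42,58): 16 bp
  [58,67): 9 bp
  [67,82): 15 bp
  [82,93): 11 bp
  [93,102): 9 bp
  [102,108): 6 bp
  [108,110): 2 bp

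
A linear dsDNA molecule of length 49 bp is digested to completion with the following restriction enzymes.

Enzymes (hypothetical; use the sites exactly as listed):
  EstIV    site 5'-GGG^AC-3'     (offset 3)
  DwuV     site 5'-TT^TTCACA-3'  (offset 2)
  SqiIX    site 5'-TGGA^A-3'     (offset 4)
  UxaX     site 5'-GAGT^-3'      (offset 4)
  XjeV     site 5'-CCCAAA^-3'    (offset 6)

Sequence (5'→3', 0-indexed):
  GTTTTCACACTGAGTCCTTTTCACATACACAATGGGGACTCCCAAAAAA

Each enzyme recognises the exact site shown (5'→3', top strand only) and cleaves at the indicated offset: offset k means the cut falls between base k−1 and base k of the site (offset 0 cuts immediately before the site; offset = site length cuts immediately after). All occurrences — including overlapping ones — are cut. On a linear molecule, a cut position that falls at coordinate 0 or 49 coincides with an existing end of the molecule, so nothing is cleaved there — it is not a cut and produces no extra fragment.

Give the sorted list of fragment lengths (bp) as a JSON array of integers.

[3,3,4,9,12,18]

Site scan:
  EstIV (GGGAC, off=3): starts [34] → cuts [37]
  DwuV (TTTTCACA, off=2): starts [1, 17] → cuts [3, 19]
  SqiIX (TGGAA, off=4): no sites
  UxaX (GAGT, off=4): starts [11] → cuts [15]
  XjeV (CCCAAA, off=6): starts [40] → cuts [46]

Pooled cuts: [3, 15, 19, 37, 46]

Fragment lengths:
  [0,3): 3 bp
  [3,15): 12 bp
  [15,19): 4 bp
  [19,37): 18 bp
  [37,46): 9 bp
  [46,49): 3 bp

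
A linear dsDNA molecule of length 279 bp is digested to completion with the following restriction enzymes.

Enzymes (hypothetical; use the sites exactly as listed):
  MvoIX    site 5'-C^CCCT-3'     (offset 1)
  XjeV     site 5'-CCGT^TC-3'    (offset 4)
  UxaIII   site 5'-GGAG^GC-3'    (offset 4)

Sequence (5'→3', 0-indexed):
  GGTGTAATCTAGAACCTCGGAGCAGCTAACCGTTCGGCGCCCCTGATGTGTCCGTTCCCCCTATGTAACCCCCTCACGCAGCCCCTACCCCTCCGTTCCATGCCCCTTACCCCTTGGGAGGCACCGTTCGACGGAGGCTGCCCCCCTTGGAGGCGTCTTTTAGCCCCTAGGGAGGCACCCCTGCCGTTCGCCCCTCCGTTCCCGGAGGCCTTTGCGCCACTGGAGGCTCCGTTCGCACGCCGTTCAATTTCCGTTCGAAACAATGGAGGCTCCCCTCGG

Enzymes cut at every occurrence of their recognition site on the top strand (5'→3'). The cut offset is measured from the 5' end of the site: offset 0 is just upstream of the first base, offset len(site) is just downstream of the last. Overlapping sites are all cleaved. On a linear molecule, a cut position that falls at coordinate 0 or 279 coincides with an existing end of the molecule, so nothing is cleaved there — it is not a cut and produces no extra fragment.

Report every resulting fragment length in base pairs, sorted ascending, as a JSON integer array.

Per-enzyme occurrences:
  MvoIX (CCCCT, off=1): starts [39, 57, 69, 81, 87, 102, 109, 142, 163, 177, 190, 271] → cuts [40, 58, 70, 82, 88, 103, 110, 143, 164, 178, 191, 272]
  XjeV (CCGTTC, off=4): starts [29, 51, 92, 123, 183, 195, 228, 239, 250] → cuts [33, 55, 96, 127, 187, 199, 232, 243, 254]
  UxaIII (GGAGGC, off=4): starts [116, 132, 148, 170, 203, 221, 264] → cuts [120, 136, 152, 174, 207, 225, 268]

Pooled cuts: [33, 40, 55, 58, 70, 82, 88, 96, 103, 110, 120, 127, 136, 143, 152, 164, 174, 178, 187, 191, 199, 207, 225, 232, 243, 254, 268, 272]

Fragments:
  [0,33): 33 bp
  [33,40): 7 bp
  [40,55): 15 bp
  [55,58): 3 bp
  [58,70): 12 bp
  [70,82): 12 bp
  [82,88): 6 bp
  [88,96): 8 bp
  [96,103): 7 bp
  [103,110): 7 bp
  [110,120): 10 bp
  [120,127): 7 bp
  [127,136): 9 bp
  [136,143): 7 bp
  [143,152): 9 bp
  [152,164): 12 bp
  [164,174): 10 bp
  [174,178): 4 bp
  [178,187): 9 bp
  [187,191): 4 bp
  [191,199): 8 bp
  [199,207): 8 bp
  [207,225): 18 bp
  [225,232): 7 bp
  [232,243): 11 bp
  [243,254): 11 bp
  [254,268): 14 bp
  [268,272): 4 bp
  [272,279): 7 bp

[3,4,4,4,6,7,7,7,7,7,7,7,8,8,8,9,9,9,10,10,11,11,12,12,12,14,15,18,33]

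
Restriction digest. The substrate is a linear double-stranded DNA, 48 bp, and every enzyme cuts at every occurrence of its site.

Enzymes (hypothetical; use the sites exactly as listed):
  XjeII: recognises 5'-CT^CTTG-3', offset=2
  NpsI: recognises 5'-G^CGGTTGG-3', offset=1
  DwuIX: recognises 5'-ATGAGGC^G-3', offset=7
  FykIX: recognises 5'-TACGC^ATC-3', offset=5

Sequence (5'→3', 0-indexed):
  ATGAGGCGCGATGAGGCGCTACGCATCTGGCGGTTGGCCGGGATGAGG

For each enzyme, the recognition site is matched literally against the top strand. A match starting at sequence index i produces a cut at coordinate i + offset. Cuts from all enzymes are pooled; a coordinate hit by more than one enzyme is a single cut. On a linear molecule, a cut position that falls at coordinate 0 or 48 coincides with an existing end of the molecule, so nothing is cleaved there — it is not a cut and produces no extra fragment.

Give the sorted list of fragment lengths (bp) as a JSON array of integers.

[6,7,7,10,18]

Scan for sites:
  XjeII (CTCTTG, off=2): no sites
  NpsI (GCGGTTGG, off=1): starts [29] → cuts [30]
  DwuIX (ATGAGGCG, off=7): starts [0, 10] → cuts [7, 17]
  FykIX (TACGCATC, off=5): starts [19] → cuts [24]

Pooled cuts: [7, 17, 24, 30]

Fragment lengths:
  [0,7): 7 bp
  [7,17): 10 bp
  [17,24): 7 bp
  [24,30): 6 bp
  [30,48): 18 bp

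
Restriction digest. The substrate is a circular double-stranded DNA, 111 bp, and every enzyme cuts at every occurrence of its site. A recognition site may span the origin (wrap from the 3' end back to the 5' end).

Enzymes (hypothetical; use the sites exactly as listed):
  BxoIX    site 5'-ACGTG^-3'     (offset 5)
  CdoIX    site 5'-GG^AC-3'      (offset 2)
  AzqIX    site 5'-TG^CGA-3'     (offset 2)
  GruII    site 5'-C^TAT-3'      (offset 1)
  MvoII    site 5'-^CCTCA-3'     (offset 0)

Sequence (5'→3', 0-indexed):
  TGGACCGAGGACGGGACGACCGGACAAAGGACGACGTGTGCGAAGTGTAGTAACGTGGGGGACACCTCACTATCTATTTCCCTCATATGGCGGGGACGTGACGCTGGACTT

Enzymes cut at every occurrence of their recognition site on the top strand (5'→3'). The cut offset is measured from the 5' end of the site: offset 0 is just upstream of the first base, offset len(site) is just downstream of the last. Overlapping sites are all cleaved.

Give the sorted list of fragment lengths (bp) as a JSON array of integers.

[2,3,4,4,5,5,6,6,7,7,7,7,8,8,15,17]

Site scan:
  BxoIX ACGTG/5: at [33, 52, 95] ⇒ [38, 57, 100]
  CdoIX GGAC/2: at [1, 8, 13, 21, 28, 59, 93, 105] ⇒ [3, 10, 15, 23, 30, 61, 95, 107]
  AzqIX TGCGA/2: at [38] ⇒ [40]
  GruII CTAT/1: at [69, 73] ⇒ [70, 74]
  MvoII CCTCA/0: at [64, 80] ⇒ [64, 80]

All cut coordinates (distinct, sorted): [3, 10, 15, 23, 30, 38, 40, 57, 61, 64, 70, 74, 80, 95, 100, 107]

Fragment lengths:
  3→10: 7 bp
  10→15: 5 bp
  15→23: 8 bp
  23→30: 7 bp
  30→38: 8 bp
  38→40: 2 bp
  40→57: 17 bp
  57→61: 4 bp
  61→64: 3 bp
  64→70: 6 bp
  70→74: 4 bp
  74→80: 6 bp
  80→95: 15 bp
  95→100: 5 bp
  100→107: 7 bp
  107→3 (wrap): 111-107+3 = 7 bp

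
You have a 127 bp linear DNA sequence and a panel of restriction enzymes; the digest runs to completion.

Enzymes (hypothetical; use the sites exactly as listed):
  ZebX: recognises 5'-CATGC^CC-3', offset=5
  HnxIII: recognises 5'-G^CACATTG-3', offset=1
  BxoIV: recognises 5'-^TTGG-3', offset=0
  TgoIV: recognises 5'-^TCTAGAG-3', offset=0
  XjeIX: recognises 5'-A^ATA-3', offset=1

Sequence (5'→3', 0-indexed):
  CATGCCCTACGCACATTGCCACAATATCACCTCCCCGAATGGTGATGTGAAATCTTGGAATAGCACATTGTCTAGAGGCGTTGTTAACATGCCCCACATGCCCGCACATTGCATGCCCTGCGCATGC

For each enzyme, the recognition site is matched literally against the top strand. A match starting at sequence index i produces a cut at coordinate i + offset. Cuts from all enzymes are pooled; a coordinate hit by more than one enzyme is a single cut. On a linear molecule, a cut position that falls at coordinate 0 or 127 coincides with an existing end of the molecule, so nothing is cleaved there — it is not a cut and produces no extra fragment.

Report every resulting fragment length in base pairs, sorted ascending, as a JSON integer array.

Site scan:
  ZebX CATGCCC/5: at [0, 87, 96, 111] ⇒ [5, 92, 101, 116]
  HnxIII GCACATTG/1: at [10, 62, 103] ⇒ [11, 63, 104]
  BxoIV TTGG/0: at [54] ⇒ [54]
  TgoIV TCTAGAG/0: at [70] ⇒ [70]
  XjeIX AATA/1: at [22, 58] ⇒ [23, 59]

All cut coordinates (distinct, sorted): [5, 11, 23, 54, 59, 63, 70, 92, 101, 104, 116]

Fragments:
  [0,5): 5 bp
  [5,11): 6 bp
  [11,23): 12 bp
  [23,54): 31 bp
  [54,59): 5 bp
  [59,63): 4 bp
  [63,70): 7 bp
  [70,92): 22 bp
  [92,101): 9 bp
  [101,104): 3 bp
  [104,116): 12 bp
  [116,127): 11 bp

[3,4,5,5,6,7,9,11,12,12,22,31]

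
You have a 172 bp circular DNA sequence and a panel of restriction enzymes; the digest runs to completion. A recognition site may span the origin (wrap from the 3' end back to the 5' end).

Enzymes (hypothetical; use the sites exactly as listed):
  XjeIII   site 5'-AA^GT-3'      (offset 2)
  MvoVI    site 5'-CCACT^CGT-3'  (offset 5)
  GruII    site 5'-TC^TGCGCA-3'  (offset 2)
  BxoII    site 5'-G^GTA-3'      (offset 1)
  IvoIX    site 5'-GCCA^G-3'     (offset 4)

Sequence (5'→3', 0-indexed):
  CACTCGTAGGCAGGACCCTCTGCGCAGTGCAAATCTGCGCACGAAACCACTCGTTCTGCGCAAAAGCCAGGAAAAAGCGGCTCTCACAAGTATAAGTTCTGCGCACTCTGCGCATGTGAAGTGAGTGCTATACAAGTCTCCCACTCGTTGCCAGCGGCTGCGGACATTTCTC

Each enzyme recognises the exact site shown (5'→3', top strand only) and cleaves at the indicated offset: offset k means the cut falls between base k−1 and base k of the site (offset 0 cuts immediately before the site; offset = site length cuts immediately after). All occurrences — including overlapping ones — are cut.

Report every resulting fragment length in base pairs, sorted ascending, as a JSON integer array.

[4,5,6,8,9,10,12,13,15,15,16,16,20,23]

Site scan:
  XjeIII AAGT/2: at [87, 93, 118, 133] ⇒ [89, 95, 120, 135]
  MvoVI CCACTCGT/5: at [46, 140, 171] ⇒ [4, 51, 145]
  GruII TCTGCGCA/2: at [18, 33, 54, 97, 106] ⇒ [20, 35, 56, 99, 108]
  BxoII (GGTA, off=1): no sites
  IvoIX GCCAG/4: at [65, 149] ⇒ [69, 153]

Pooled cuts: [4, 20, 35, 51, 56, 69, 89, 95, 99, 108, 120, 135, 145, 153]

Fragment lengths:
  4→20: 16 bp
  20→35: 15 bp
  35→51: 16 bp
  51→56: 5 bp
  56→69: 13 bp
  69→89: 20 bp
  89→95: 6 bp
  95→99: 4 bp
  99→108: 9 bp
  108→120: 12 bp
  120→135: 15 bp
  135→145: 10 bp
  145→153: 8 bp
  153→4 (wrap): 172-153+4 = 23 bp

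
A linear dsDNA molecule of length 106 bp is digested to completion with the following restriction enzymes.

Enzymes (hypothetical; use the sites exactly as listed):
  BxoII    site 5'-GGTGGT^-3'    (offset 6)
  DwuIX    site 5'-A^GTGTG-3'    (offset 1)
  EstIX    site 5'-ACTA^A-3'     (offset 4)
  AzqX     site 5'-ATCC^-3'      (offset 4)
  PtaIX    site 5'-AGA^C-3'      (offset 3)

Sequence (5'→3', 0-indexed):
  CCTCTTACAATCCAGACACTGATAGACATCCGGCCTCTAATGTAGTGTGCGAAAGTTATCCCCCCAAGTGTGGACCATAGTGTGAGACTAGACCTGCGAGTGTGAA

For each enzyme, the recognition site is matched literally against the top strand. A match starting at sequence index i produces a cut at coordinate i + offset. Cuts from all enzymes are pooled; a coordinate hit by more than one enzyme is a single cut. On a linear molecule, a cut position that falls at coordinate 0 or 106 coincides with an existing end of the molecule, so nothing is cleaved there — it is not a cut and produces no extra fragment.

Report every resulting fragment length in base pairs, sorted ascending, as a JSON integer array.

Site scan:
  BxoII (GGTGGT, off=6): no sites
  DwuIX (AGTGTG, off=1): starts [43, 66, 78, 98] → cuts [44, 67, 79, 99]
  EstIX (ACTAA, off=4): no sites
  AzqX (ATCC, off=4): starts [9, 27, 57] → cuts [13, 31, 61]
  PtaIX (AGAC, off=3): starts [13, 23, 84, 89] → cuts [16, 26, 87, 92]

All cut coordinates (distinct, sorted): [13, 16, 26, 31, 44, 61, 67, 79, 87, 92, 99]

Fragment lengths:
  [0,13): 13 bp
  [13,16): 3 bp
  [16,26): 10 bp
  [26,31): 5 bp
  [31,44): 13 bp
  [44,61): 17 bp
  [61,67): 6 bp
  [67,79): 12 bp
  [79,87): 8 bp
  [87,92): 5 bp
  [92,99): 7 bp
  [99,106): 7 bp

[3,5,5,6,7,7,8,10,12,13,13,17]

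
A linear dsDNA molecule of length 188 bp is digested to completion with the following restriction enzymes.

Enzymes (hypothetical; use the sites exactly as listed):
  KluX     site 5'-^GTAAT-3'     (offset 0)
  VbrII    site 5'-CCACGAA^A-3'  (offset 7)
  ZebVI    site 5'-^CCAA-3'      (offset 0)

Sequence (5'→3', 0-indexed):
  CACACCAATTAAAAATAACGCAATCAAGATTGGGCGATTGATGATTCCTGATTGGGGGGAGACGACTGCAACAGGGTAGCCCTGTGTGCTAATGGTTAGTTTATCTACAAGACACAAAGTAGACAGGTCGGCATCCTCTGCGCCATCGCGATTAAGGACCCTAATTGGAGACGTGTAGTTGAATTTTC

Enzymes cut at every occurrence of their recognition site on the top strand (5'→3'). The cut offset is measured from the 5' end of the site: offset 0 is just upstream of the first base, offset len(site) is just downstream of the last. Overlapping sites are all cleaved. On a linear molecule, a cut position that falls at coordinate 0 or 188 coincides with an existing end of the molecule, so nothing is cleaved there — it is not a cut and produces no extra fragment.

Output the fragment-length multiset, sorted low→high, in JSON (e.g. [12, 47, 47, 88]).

Per-enzyme occurrences:
  KluX (GTAAT, off=0): no sites
  VbrII (CCACGAAA, off=7): no sites
  ZebVI (CCAA, off=0): starts [4] → cuts [4]

Pooled cuts: [4]

Fragments:
  [0,4): 4 bp
  [4,188): 184 bp

[4,184]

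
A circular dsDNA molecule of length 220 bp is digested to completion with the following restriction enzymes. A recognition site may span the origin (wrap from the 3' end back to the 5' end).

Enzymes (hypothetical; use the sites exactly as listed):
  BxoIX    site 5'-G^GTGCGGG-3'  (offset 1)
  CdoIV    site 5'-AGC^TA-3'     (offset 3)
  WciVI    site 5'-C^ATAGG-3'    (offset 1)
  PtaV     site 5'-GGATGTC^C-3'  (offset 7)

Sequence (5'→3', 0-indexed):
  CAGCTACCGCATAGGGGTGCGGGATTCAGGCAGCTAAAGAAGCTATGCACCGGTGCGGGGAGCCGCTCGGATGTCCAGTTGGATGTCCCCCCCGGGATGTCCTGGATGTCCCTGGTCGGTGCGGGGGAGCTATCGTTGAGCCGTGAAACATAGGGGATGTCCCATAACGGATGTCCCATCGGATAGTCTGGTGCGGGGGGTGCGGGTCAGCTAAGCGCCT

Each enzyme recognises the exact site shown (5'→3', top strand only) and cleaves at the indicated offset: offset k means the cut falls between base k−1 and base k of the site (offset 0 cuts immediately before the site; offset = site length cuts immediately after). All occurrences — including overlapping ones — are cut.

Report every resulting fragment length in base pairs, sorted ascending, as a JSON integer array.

Scan for sites:
  BxoIX (GGTGCGGG, off=1): starts [15, 51, 117, 189, 198] → cuts [16, 52, 118, 190, 199]
  CdoIV (AGCTA, off=3): starts [1, 31, 40, 127, 208] → cuts [4, 34, 43, 130, 211]
  WciVI (CATAGG, off=1): starts [9, 148] → cuts [10, 149]
  PtaV (GGATGTCC, off=7): starts [68, 80, 94, 103, 154, 168] → cuts [75, 87, 101, 110, 161, 175]

All cut coordinates (distinct, sorted): [4, 10, 16, 34, 43, 52, 75, 87, 101, 110, 118, 130, 149, 161, 175, 190, 199, 211]

Fragments:
  4→10: 6 bp
  10→16: 6 bp
  16→34: 18 bp
  34→43: 9 bp
  43→52: 9 bp
  52→75: 23 bp
  75→87: 12 bp
  87→101: 14 bp
  101→110: 9 bp
  110→118: 8 bp
  118→130: 12 bp
  130→149: 19 bp
  149→161: 12 bp
  161→175: 14 bp
  175→190: 15 bp
  190→199: 9 bp
  199→211: 12 bp
  211→4 (wrap): 220-211+4 = 13 bp

[6,6,8,9,9,9,9,12,12,12,12,13,14,14,15,18,19,23]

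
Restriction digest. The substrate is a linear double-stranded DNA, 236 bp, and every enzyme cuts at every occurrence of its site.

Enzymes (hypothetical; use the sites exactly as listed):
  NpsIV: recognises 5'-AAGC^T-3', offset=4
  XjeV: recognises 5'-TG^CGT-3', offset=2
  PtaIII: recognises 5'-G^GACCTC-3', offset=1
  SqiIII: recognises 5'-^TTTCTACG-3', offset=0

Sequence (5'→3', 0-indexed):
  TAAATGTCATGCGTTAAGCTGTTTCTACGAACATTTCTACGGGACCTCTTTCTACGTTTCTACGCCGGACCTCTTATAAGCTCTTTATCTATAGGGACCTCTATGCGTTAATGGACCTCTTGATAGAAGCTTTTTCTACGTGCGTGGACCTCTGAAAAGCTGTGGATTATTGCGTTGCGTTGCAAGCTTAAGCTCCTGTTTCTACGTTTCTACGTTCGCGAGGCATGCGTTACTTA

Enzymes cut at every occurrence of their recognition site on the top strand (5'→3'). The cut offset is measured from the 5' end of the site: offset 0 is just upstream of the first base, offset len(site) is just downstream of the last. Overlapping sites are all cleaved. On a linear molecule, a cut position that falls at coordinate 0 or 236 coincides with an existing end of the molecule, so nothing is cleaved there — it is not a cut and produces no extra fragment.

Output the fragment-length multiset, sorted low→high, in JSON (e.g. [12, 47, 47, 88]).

[2,2,4,5,5,6,6,8,8,8,8,9,9,10,10,10,11,11,12,12,14,14,14,17,21]

Site scan:
  NpsIV AAGCT/4: at [15, 77, 126, 156, 183, 189] ⇒ [19, 81, 130, 160, 187, 193]
  XjeV TGCGT/2: at [9, 103, 140, 170, 175, 225] ⇒ [11, 105, 142, 172, 177, 227]
  PtaIII GGACCTC/1: at [41, 66, 94, 112, 145] ⇒ [42, 67, 95, 113, 146]
  SqiIII TTTCTACG/0: at [21, 33, 48, 56, 132, 198, 206] ⇒ [21, 33, 48, 56, 132, 198, 206]

All cut coordinates (distinct, sorted): [11, 19, 21, 33, 42, 48, 56, 67, 81, 95, 105, 113, 130, 132, 142, 146, 160, 172, 177, 187, 193, 198, 206, 227]

Fragment lengths:
  [0,11): 11 bp
  [11,19): 8 bp
  [19,21): 2 bp
  [21,33): 12 bp
  [33,42): 9 bp
  [42,48): 6 bp
  [48,56): 8 bp
  [56,67): 11 bp
  [67,81): 14 bp
  [81,95): 14 bp
  [95,105): 10 bp
  [105,113): 8 bp
  [113,130): 17 bp
  [130,132): 2 bp
  [132,142): 10 bp
  [142,146): 4 bp
  [146,160): 14 bp
  [160,172): 12 bp
  [172,177): 5 bp
  [177,187): 10 bp
  [187,193): 6 bp
  [193,198): 5 bp
  [198,206): 8 bp
  [206,227): 21 bp
  [227,236): 9 bp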